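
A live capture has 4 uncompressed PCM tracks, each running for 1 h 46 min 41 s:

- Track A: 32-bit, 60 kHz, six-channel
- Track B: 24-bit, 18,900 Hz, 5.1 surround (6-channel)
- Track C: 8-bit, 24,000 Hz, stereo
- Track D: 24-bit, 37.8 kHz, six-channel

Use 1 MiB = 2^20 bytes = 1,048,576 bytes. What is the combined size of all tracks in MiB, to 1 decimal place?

15313.7 MiB

1 h 46 min 41 s = 6,401 s.
Track A: 60,000 × 6,401 × 4 × 6 = 9,217,440,000 bytes.
Track B: 18,900 × 6,401 × 3 × 6 = 2,177,620,200 bytes.
Track C: 24,000 × 6,401 × 1 × 2 = 307,248,000 bytes.
Track D: 37,800 × 6,401 × 3 × 6 = 4,355,240,400 bytes.
Total = 16,057,548,600 bytes = 15313.7 MiB.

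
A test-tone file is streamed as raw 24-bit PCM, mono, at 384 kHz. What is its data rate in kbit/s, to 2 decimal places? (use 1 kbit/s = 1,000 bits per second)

Bit rate = 384,000 × 24 × 1 = 9,216,000 bits/s.
= 9216.00 kbit/s.

9216.00 kbit/s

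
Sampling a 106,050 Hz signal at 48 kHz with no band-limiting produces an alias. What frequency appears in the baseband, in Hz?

Nyquist = 48,000/2 = 24,000 Hz; 106,050 Hz exceeds it.
Alias = |106,050 − 2×48,000| = |106,050 − 96,000| = 10,050 Hz.

10,050 Hz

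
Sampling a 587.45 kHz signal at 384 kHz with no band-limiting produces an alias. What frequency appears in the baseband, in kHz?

180.55 kHz

Nyquist = 384,000/2 = 192,000 Hz; 587,450 Hz exceeds it.
Alias = |587,450 − 2×384,000| = |587,450 − 768,000| = 180,550 Hz = 180.55 kHz.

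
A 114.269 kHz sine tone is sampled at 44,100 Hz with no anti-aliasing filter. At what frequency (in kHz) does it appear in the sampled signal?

18.031 kHz

Nyquist = 44,100/2 = 22,050 Hz; 114,269 Hz exceeds it.
Alias = |114,269 − 3×44,100| = |114,269 − 132,300| = 18,031 Hz = 18.031 kHz.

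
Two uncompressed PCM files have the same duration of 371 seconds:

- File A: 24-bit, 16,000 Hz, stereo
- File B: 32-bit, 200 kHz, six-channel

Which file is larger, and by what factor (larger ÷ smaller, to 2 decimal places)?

File B, by a factor of 50.00

File A: 16,000 × 3 × 2 = 96,000 bytes/s.
File B: 200,000 × 4 × 6 = 4,800,000 bytes/s.
File B is larger; ratio = 1,780,800,000 / 35,616,000 = 50.00.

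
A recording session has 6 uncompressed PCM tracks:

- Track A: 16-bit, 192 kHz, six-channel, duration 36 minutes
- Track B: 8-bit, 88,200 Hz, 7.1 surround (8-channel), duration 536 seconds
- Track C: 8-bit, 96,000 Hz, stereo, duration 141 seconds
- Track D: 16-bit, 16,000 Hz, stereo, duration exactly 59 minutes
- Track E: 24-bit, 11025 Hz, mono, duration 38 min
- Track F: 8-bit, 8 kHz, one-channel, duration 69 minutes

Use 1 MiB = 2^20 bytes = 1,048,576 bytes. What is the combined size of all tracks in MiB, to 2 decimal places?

Track A: 36 minutes = 2,160 s; 192,000 × 2,160 × 2 × 6 = 4,976,640,000 bytes.
Track B: 88,200 × 536 × 1 × 8 = 378,201,600 bytes.
Track C: 96,000 × 141 × 1 × 2 = 27,072,000 bytes.
Track D: exactly 59 minutes = 3,540 s; 16,000 × 3,540 × 2 × 2 = 226,560,000 bytes.
Track E: 38 min = 2,280 s; 11,025 × 2,280 × 3 × 1 = 75,411,000 bytes.
Track F: 69 minutes = 4,140 s; 8,000 × 4,140 × 1 × 1 = 33,120,000 bytes.
Total = 5,717,004,600 bytes = 5452.16 MiB.

5452.16 MiB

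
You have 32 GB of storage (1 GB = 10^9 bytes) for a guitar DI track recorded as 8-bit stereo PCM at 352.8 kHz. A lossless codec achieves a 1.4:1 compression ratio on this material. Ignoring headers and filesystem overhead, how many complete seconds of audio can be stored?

63,492 seconds

Uncompressed byte rate = 352,800 × 1 × 2 = 705,600 bytes/s.
After 1.4:1 compression, effective rate ≈ 504000 bytes/s.
Capacity = 32 × 1,000,000,000 = 32,000,000,000 bytes.
32,000,000,000 / effective rate ≈ 63492.06 s → 63,492 seconds.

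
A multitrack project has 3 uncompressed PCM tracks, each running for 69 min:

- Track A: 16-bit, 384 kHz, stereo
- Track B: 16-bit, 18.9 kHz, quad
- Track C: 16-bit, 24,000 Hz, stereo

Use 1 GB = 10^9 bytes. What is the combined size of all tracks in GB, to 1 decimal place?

69 min = 4,140 s.
Track A: 384,000 × 4,140 × 2 × 2 = 6,359,040,000 bytes.
Track B: 18,900 × 4,140 × 2 × 4 = 625,968,000 bytes.
Track C: 24,000 × 4,140 × 2 × 2 = 397,440,000 bytes.
Total = 7,382,448,000 bytes = 7.4 GB.

7.4 GB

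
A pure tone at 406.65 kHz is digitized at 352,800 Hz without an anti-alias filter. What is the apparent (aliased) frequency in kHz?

53.85 kHz

Nyquist = 352,800/2 = 176,400 Hz; 406,650 Hz exceeds it.
Alias = |406,650 − 1×352,800| = |406,650 − 352,800| = 53,850 Hz = 53.85 kHz.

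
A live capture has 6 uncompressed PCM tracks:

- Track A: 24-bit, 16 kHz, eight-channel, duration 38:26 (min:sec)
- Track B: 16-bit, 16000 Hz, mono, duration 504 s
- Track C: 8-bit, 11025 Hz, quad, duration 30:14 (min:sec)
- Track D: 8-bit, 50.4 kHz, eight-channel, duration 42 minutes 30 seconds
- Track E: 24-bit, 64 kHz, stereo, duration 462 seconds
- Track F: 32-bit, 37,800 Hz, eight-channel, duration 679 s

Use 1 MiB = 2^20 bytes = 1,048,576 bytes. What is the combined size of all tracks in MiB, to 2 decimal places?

2869.14 MiB

Track A: 38:26 (min:sec) = 2,306 s; 16,000 × 2,306 × 3 × 8 = 885,504,000 bytes.
Track B: 16,000 × 504 × 2 × 1 = 16,128,000 bytes.
Track C: 30:14 (min:sec) = 1,814 s; 11,025 × 1,814 × 1 × 4 = 79,997,400 bytes.
Track D: 42 minutes 30 seconds = 2,550 s; 50,400 × 2,550 × 1 × 8 = 1,028,160,000 bytes.
Track E: 64,000 × 462 × 3 × 2 = 177,408,000 bytes.
Track F: 37,800 × 679 × 4 × 8 = 821,318,400 bytes.
Total = 3,008,515,800 bytes = 2869.14 MiB.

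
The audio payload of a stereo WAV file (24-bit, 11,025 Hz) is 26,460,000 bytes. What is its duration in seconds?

400 seconds

Byte rate = 11,025 × 3 × 2 = 66,150 bytes/s.
Duration = 26,460,000 / 66,150 = 400 s.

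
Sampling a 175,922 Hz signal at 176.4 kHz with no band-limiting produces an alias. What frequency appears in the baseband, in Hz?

Nyquist = 176,400/2 = 88,200 Hz; 175,922 Hz exceeds it.
Alias = |175,922 − 1×176,400| = |175,922 − 176,400| = 478 Hz.

478 Hz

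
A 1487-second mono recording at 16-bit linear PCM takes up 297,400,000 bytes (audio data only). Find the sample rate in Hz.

100,000 Hz

Bytes = sample_rate × seconds × bytes_per_sample × channels.
sample_rate = 297,400,000 / (1,487 × 2 × 1) = 297,400,000 / 2,974 = 100,000 Hz.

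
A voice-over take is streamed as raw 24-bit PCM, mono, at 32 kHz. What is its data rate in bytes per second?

Bit rate = 32,000 × 24 × 1 = 768,000 bits/s.
768,000 / 8 = 96,000 bytes/s.

96,000 bytes/s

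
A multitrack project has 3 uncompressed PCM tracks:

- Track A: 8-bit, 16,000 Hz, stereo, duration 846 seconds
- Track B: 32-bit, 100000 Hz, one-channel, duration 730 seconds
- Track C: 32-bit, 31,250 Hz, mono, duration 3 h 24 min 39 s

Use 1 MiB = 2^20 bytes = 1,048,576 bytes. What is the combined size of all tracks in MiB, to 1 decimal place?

1768.1 MiB

Track A: 16,000 × 846 × 1 × 2 = 27,072,000 bytes.
Track B: 100,000 × 730 × 4 × 1 = 292,000,000 bytes.
Track C: 3 h 24 min 39 s = 12,279 s; 31,250 × 12,279 × 4 × 1 = 1,534,875,000 bytes.
Total = 1,853,947,000 bytes = 1768.1 MiB.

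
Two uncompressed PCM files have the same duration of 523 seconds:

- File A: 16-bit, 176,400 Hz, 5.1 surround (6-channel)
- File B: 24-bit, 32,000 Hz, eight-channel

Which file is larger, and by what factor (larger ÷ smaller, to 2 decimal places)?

File A, by a factor of 2.76

File A: 176,400 × 2 × 6 = 2,116,800 bytes/s.
File B: 32,000 × 3 × 8 = 768,000 bytes/s.
File A is larger; ratio = 1,107,086,400 / 401,664,000 = 2.76.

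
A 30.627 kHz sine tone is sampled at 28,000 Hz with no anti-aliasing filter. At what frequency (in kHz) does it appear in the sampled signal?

2.627 kHz

Nyquist = 28,000/2 = 14,000 Hz; 30,627 Hz exceeds it.
Alias = |30,627 − 1×28,000| = |30,627 − 28,000| = 2,627 Hz = 2.627 kHz.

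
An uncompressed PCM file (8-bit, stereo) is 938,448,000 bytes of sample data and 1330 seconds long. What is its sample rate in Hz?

352,800 Hz

Bytes = sample_rate × seconds × bytes_per_sample × channels.
sample_rate = 938,448,000 / (1,330 × 1 × 2) = 938,448,000 / 2,660 = 352,800 Hz.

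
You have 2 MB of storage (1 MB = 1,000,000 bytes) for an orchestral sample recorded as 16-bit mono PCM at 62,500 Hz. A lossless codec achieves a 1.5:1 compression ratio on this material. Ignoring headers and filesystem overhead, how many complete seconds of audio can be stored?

Uncompressed byte rate = 62,500 × 2 × 1 = 125,000 bytes/s.
After 1.5:1 compression, effective rate ≈ 83333.33 bytes/s.
Capacity = 2 × 1,000,000 = 2,000,000 bytes.
2,000,000 / effective rate ≈ 24 s → 24 seconds.

24 seconds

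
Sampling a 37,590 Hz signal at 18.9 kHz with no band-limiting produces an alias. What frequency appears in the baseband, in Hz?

210 Hz

Nyquist = 18,900/2 = 9,450 Hz; 37,590 Hz exceeds it.
Alias = |37,590 − 2×18,900| = |37,590 − 37,800| = 210 Hz.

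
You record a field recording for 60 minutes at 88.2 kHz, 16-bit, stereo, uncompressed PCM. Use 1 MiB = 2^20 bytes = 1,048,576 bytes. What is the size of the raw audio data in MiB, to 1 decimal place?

Duration = 60 minutes = 3,600 s.
Bytes = 88,200 samples/s × 3,600 s × 2 bytes/sample × 2 ch = 1,270,080,000 bytes.
1,270,080,000 / 1,048,576 = 1211.2 MiB.

1211.2 MiB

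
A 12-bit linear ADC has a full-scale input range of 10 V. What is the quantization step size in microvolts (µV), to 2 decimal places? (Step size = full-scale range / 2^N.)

2441.41 µV

10 V / 2^12 = 10 / 4,096 V = 2441.41 µV.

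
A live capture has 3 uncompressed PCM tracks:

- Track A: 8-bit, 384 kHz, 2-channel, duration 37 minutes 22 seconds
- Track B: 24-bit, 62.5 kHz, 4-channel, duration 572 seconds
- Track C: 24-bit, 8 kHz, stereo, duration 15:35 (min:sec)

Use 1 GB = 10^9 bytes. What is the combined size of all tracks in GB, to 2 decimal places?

Track A: 37 minutes 22 seconds = 2,242 s; 384,000 × 2,242 × 1 × 2 = 1,721,856,000 bytes.
Track B: 62,500 × 572 × 3 × 4 = 429,000,000 bytes.
Track C: 15:35 (min:sec) = 935 s; 8,000 × 935 × 3 × 2 = 44,880,000 bytes.
Total = 2,195,736,000 bytes = 2.20 GB.

2.20 GB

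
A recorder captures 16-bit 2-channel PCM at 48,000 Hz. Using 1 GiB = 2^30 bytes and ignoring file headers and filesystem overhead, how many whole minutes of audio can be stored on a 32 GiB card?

2,982 minutes

Uncompressed byte rate = 48,000 × 2 × 2 = 192,000 bytes/s.
Capacity = 32 × 1,073,741,824 = 34,359,738,368 bytes.
34,359,738,368 / 192,000 ≈ 178956.97 s → 2,982 minutes.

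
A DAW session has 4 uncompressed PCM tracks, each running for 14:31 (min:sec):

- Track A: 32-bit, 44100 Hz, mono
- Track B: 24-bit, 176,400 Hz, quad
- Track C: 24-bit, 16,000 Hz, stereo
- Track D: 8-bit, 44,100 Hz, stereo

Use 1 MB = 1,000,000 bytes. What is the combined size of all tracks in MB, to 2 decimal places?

2157.82 MB

14:31 (min:sec) = 871 s.
Track A: 44,100 × 871 × 4 × 1 = 153,644,400 bytes.
Track B: 176,400 × 871 × 3 × 4 = 1,843,732,800 bytes.
Track C: 16,000 × 871 × 3 × 2 = 83,616,000 bytes.
Track D: 44,100 × 871 × 1 × 2 = 76,822,200 bytes.
Total = 2,157,815,400 bytes = 2157.82 MB.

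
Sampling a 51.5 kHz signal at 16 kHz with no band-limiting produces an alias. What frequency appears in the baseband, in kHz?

Nyquist = 16,000/2 = 8,000 Hz; 51,500 Hz exceeds it.
Alias = |51,500 − 3×16,000| = |51,500 − 48,000| = 3,500 Hz = 3.5 kHz.

3.5 kHz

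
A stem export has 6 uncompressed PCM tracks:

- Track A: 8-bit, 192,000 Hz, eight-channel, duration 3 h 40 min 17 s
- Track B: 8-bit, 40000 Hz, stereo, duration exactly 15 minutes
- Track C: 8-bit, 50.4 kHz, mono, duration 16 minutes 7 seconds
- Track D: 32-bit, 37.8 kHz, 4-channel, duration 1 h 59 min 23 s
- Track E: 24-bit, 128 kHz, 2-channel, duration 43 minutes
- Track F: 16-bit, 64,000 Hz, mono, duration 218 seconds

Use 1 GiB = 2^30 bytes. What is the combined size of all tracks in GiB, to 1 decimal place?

Track A: 3 h 40 min 17 s = 13,217 s; 192,000 × 13,217 × 1 × 8 = 20,301,312,000 bytes.
Track B: exactly 15 minutes = 900 s; 40,000 × 900 × 1 × 2 = 72,000,000 bytes.
Track C: 16 minutes 7 seconds = 967 s; 50,400 × 967 × 1 × 1 = 48,736,800 bytes.
Track D: 1 h 59 min 23 s = 7,163 s; 37,800 × 7,163 × 4 × 4 = 4,332,182,400 bytes.
Track E: 43 minutes = 2,580 s; 128,000 × 2,580 × 3 × 2 = 1,981,440,000 bytes.
Track F: 64,000 × 218 × 2 × 1 = 27,904,000 bytes.
Total = 26,763,575,200 bytes = 24.9 GiB.

24.9 GiB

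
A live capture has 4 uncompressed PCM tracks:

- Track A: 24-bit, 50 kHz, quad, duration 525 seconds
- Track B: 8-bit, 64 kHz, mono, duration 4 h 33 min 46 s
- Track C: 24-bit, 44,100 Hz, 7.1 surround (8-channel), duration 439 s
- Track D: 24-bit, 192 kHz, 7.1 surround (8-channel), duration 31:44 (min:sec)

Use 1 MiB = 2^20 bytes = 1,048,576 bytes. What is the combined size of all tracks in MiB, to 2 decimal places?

10113.27 MiB

Track A: 50,000 × 525 × 3 × 4 = 315,000,000 bytes.
Track B: 4 h 33 min 46 s = 16,426 s; 64,000 × 16,426 × 1 × 1 = 1,051,264,000 bytes.
Track C: 44,100 × 439 × 3 × 8 = 464,637,600 bytes.
Track D: 31:44 (min:sec) = 1,904 s; 192,000 × 1,904 × 3 × 8 = 8,773,632,000 bytes.
Total = 10,604,533,600 bytes = 10113.27 MiB.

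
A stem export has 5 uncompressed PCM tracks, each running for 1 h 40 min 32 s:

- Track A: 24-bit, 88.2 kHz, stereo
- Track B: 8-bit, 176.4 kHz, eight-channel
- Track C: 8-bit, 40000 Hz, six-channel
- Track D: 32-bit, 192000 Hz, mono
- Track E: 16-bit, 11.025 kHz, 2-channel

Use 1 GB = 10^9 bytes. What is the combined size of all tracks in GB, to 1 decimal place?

1 h 40 min 32 s = 6,032 s.
Track A: 88,200 × 6,032 × 3 × 2 = 3,192,134,400 bytes.
Track B: 176,400 × 6,032 × 1 × 8 = 8,512,358,400 bytes.
Track C: 40,000 × 6,032 × 1 × 6 = 1,447,680,000 bytes.
Track D: 192,000 × 6,032 × 4 × 1 = 4,632,576,000 bytes.
Track E: 11,025 × 6,032 × 2 × 2 = 266,011,200 bytes.
Total = 18,050,760,000 bytes = 18.1 GB.

18.1 GB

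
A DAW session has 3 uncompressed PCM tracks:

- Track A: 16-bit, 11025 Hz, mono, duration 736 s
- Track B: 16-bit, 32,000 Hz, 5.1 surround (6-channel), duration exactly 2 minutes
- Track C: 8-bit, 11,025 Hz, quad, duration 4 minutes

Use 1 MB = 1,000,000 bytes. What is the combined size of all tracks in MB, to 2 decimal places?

Track A: 11,025 × 736 × 2 × 1 = 16,228,800 bytes.
Track B: exactly 2 minutes = 120 s; 32,000 × 120 × 2 × 6 = 46,080,000 bytes.
Track C: 4 minutes = 240 s; 11,025 × 240 × 1 × 4 = 10,584,000 bytes.
Total = 72,892,800 bytes = 72.89 MB.

72.89 MB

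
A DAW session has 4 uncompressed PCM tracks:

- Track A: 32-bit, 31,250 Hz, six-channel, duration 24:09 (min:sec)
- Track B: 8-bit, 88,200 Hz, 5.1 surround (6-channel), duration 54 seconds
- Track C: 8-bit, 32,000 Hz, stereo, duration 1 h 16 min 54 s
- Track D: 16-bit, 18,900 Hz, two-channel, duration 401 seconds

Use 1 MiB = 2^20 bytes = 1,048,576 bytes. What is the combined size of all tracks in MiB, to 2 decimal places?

1374.19 MiB

Track A: 24:09 (min:sec) = 1,449 s; 31,250 × 1,449 × 4 × 6 = 1,086,750,000 bytes.
Track B: 88,200 × 54 × 1 × 6 = 28,576,800 bytes.
Track C: 1 h 16 min 54 s = 4,614 s; 32,000 × 4,614 × 1 × 2 = 295,296,000 bytes.
Track D: 18,900 × 401 × 2 × 2 = 30,315,600 bytes.
Total = 1,440,938,400 bytes = 1374.19 MiB.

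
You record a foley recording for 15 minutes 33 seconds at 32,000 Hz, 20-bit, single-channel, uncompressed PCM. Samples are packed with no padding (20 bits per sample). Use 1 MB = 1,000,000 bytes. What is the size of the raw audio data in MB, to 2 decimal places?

74.64 MB

Duration = 15 minutes 33 seconds = 933 s.
Bits = 32,000 × 933 × 20 × 1 = 597,120,000 bits = 74,640,000 bytes.
74,640,000 / 1,000,000 = 74.64 MB.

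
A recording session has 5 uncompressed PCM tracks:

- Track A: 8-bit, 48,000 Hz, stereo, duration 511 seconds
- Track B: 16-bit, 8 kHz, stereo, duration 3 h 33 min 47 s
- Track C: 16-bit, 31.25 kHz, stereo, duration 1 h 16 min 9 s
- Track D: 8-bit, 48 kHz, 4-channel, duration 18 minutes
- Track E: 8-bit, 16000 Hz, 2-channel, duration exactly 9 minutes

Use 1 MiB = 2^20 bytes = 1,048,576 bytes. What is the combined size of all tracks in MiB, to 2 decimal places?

Track A: 48,000 × 511 × 1 × 2 = 49,056,000 bytes.
Track B: 3 h 33 min 47 s = 12,827 s; 8,000 × 12,827 × 2 × 2 = 410,464,000 bytes.
Track C: 1 h 16 min 9 s = 4,569 s; 31,250 × 4,569 × 2 × 2 = 571,125,000 bytes.
Track D: 18 minutes = 1,080 s; 48,000 × 1,080 × 1 × 4 = 207,360,000 bytes.
Track E: exactly 9 minutes = 540 s; 16,000 × 540 × 1 × 2 = 17,280,000 bytes.
Total = 1,255,285,000 bytes = 1197.13 MiB.

1197.13 MiB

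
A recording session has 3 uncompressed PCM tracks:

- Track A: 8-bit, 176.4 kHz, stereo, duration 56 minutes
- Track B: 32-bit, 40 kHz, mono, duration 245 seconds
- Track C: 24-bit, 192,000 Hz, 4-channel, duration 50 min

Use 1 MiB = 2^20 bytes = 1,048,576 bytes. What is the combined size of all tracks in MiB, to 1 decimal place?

Track A: 56 minutes = 3,360 s; 176,400 × 3,360 × 1 × 2 = 1,185,408,000 bytes.
Track B: 40,000 × 245 × 4 × 1 = 39,200,000 bytes.
Track C: 50 min = 3,000 s; 192,000 × 3,000 × 3 × 4 = 6,912,000,000 bytes.
Total = 8,136,608,000 bytes = 7759.7 MiB.

7759.7 MiB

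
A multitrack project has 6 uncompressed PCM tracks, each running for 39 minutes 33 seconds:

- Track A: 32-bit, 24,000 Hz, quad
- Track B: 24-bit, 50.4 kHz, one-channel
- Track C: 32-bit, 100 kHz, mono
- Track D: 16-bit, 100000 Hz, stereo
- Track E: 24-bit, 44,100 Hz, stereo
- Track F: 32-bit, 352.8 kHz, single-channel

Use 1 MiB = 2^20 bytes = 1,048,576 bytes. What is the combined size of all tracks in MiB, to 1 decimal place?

6814.1 MiB

39 minutes 33 seconds = 2,373 s.
Track A: 24,000 × 2,373 × 4 × 4 = 911,232,000 bytes.
Track B: 50,400 × 2,373 × 3 × 1 = 358,797,600 bytes.
Track C: 100,000 × 2,373 × 4 × 1 = 949,200,000 bytes.
Track D: 100,000 × 2,373 × 2 × 2 = 949,200,000 bytes.
Track E: 44,100 × 2,373 × 3 × 2 = 627,895,800 bytes.
Track F: 352,800 × 2,373 × 4 × 1 = 3,348,777,600 bytes.
Total = 7,145,103,000 bytes = 6814.1 MiB.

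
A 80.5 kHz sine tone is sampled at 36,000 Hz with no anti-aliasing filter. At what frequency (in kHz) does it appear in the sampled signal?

8.5 kHz

Nyquist = 36,000/2 = 18,000 Hz; 80,500 Hz exceeds it.
Alias = |80,500 − 2×36,000| = |80,500 − 72,000| = 8,500 Hz = 8.5 kHz.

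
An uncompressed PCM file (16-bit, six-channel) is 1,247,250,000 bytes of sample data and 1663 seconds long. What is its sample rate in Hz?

62,500 Hz

Bytes = sample_rate × seconds × bytes_per_sample × channels.
sample_rate = 1,247,250,000 / (1,663 × 2 × 6) = 1,247,250,000 / 19,956 = 62,500 Hz.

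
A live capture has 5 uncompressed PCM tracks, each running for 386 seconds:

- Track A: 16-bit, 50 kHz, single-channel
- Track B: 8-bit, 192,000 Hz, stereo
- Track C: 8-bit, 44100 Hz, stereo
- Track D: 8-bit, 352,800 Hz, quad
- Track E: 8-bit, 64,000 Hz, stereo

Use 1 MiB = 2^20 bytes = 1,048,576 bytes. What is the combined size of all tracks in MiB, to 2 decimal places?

777.24 MiB

Track A: 50,000 × 386 × 2 × 1 = 38,600,000 bytes.
Track B: 192,000 × 386 × 1 × 2 = 148,224,000 bytes.
Track C: 44,100 × 386 × 1 × 2 = 34,045,200 bytes.
Track D: 352,800 × 386 × 1 × 4 = 544,723,200 bytes.
Track E: 64,000 × 386 × 1 × 2 = 49,408,000 bytes.
Total = 815,000,400 bytes = 777.24 MiB.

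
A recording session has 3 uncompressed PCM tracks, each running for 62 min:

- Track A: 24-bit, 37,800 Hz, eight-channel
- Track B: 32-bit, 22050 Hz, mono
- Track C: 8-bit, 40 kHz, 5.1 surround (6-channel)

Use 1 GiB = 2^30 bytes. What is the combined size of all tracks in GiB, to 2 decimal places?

4.28 GiB

62 min = 3,720 s.
Track A: 37,800 × 3,720 × 3 × 8 = 3,374,784,000 bytes.
Track B: 22,050 × 3,720 × 4 × 1 = 328,104,000 bytes.
Track C: 40,000 × 3,720 × 1 × 6 = 892,800,000 bytes.
Total = 4,595,688,000 bytes = 4.28 GiB.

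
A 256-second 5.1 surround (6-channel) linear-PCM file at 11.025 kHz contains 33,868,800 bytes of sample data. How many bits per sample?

16 bits

Bytes per sample = 33,868,800 / (11,025 × 256 × 6) = 33,868,800 / 16,934,400 = 2.
Bit depth = 2 × 8 = 16 bits.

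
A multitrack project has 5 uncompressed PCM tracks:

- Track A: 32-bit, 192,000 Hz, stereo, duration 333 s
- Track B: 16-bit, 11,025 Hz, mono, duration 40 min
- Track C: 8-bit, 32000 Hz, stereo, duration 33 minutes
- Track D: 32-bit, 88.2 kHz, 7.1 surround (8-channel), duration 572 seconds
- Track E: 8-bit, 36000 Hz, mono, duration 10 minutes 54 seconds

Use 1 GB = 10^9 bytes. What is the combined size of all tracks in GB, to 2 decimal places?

Track A: 192,000 × 333 × 4 × 2 = 511,488,000 bytes.
Track B: 40 min = 2,400 s; 11,025 × 2,400 × 2 × 1 = 52,920,000 bytes.
Track C: 33 minutes = 1,980 s; 32,000 × 1,980 × 1 × 2 = 126,720,000 bytes.
Track D: 88,200 × 572 × 4 × 8 = 1,614,412,800 bytes.
Track E: 10 minutes 54 seconds = 654 s; 36,000 × 654 × 1 × 1 = 23,544,000 bytes.
Total = 2,329,084,800 bytes = 2.33 GB.

2.33 GB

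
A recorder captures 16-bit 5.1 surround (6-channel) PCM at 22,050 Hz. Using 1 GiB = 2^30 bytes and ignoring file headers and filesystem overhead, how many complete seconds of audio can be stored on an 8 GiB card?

Uncompressed byte rate = 22,050 × 2 × 6 = 264,600 bytes/s.
Capacity = 8 × 1,073,741,824 = 8,589,934,592 bytes.
8,589,934,592 / 264,600 ≈ 32463.85 s → 32,463 seconds.

32,463 seconds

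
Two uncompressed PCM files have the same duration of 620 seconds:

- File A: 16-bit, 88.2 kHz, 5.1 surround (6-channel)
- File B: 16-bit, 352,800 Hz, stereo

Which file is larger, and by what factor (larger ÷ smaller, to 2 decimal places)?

File B, by a factor of 1.33

File A: 88,200 × 2 × 6 = 1,058,400 bytes/s.
File B: 352,800 × 2 × 2 = 1,411,200 bytes/s.
File B is larger; ratio = 874,944,000 / 656,208,000 = 1.33.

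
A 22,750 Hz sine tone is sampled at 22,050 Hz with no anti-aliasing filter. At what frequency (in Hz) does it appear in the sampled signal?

700 Hz

Nyquist = 22,050/2 = 11,025 Hz; 22,750 Hz exceeds it.
Alias = |22,750 − 1×22,050| = |22,750 − 22,050| = 700 Hz.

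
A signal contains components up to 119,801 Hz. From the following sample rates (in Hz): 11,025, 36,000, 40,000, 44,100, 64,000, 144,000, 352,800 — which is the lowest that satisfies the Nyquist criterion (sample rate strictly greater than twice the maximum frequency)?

352,800 Hz

Need sample rate > 2 × 119,801 = 239,602 Hz.
Lowest listed rate above 239,602 Hz is 352,800 Hz.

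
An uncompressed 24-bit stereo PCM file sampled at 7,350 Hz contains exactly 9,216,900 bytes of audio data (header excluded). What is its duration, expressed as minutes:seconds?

3:29

Byte rate = 7,350 × 3 × 2 = 44,100 bytes/s.
Duration = 9,216,900 / 44,100 = 209 s.
209 s = 3:29.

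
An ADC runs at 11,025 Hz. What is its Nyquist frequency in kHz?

5.5125 kHz

Nyquist frequency = sample rate / 2 = 11,025 / 2 = 5.5125 kHz.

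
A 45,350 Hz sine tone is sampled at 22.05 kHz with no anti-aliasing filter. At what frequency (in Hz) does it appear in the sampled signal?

Nyquist = 22,050/2 = 11,025 Hz; 45,350 Hz exceeds it.
Alias = |45,350 − 2×22,050| = |45,350 − 44,100| = 1,250 Hz.

1,250 Hz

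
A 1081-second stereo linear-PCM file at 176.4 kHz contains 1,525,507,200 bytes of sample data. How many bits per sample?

32 bits

Bytes per sample = 1,525,507,200 / (176,400 × 1,081 × 2) = 1,525,507,200 / 381,376,800 = 4.
Bit depth = 4 × 8 = 32 bits.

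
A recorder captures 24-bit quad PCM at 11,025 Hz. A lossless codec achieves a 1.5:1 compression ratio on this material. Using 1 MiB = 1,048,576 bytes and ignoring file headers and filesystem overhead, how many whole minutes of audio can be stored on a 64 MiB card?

Uncompressed byte rate = 11,025 × 3 × 4 = 132,300 bytes/s.
After 1.5:1 compression, effective rate ≈ 88200 bytes/s.
Capacity = 64 × 1,048,576 = 67,108,864 bytes.
67,108,864 / effective rate ≈ 760.87 s → 12 minutes.

12 minutes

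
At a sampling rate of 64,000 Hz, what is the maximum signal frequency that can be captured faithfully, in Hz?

32,000 Hz

Nyquist frequency = sample rate / 2 = 64,000 / 2 = 32,000 Hz.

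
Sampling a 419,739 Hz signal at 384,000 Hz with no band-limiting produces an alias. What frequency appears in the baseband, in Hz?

Nyquist = 384,000/2 = 192,000 Hz; 419,739 Hz exceeds it.
Alias = |419,739 − 1×384,000| = |419,739 − 384,000| = 35,739 Hz.

35,739 Hz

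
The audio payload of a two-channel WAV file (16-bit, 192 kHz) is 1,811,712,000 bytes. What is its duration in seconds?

Byte rate = 192,000 × 2 × 2 = 768,000 bytes/s.
Duration = 1,811,712,000 / 768,000 = 2,359 s.

2,359 seconds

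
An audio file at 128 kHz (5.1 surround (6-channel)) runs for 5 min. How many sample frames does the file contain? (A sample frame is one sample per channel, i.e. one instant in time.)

5 min = 300 s.
128,000 samples/s × 300 s = 38,400,000 frames.

38,400,000 sample frames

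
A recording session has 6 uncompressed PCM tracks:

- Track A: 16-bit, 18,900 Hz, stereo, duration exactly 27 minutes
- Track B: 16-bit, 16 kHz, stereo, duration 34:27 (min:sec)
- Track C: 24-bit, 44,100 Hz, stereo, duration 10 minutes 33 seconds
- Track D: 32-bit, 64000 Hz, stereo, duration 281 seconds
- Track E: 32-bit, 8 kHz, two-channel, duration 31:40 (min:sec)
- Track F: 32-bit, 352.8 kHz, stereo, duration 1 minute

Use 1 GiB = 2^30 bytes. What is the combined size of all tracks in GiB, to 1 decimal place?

Track A: exactly 27 minutes = 1,620 s; 18,900 × 1,620 × 2 × 2 = 122,472,000 bytes.
Track B: 34:27 (min:sec) = 2,067 s; 16,000 × 2,067 × 2 × 2 = 132,288,000 bytes.
Track C: 10 minutes 33 seconds = 633 s; 44,100 × 633 × 3 × 2 = 167,491,800 bytes.
Track D: 64,000 × 281 × 4 × 2 = 143,872,000 bytes.
Track E: 31:40 (min:sec) = 1,900 s; 8,000 × 1,900 × 4 × 2 = 121,600,000 bytes.
Track F: 1 minute = 60 s; 352,800 × 60 × 4 × 2 = 169,344,000 bytes.
Total = 857,067,800 bytes = 0.8 GiB.

0.8 GiB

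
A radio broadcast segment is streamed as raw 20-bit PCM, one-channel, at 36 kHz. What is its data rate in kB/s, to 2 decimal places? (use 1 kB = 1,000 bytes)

90.00 kB/s

Bit rate = 36,000 × 20 × 1 = 720,000 bits/s.
720,000 / 8 = 90,000 B/s = 90.00 kB/s.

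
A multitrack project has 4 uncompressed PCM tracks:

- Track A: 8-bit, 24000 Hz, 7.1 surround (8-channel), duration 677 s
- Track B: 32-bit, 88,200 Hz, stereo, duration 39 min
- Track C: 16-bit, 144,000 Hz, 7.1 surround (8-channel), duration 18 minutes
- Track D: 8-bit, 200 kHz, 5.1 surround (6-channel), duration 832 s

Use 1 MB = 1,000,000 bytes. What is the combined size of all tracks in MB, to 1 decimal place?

5267.8 MB

Track A: 24,000 × 677 × 1 × 8 = 129,984,000 bytes.
Track B: 39 min = 2,340 s; 88,200 × 2,340 × 4 × 2 = 1,651,104,000 bytes.
Track C: 18 minutes = 1,080 s; 144,000 × 1,080 × 2 × 8 = 2,488,320,000 bytes.
Track D: 200,000 × 832 × 1 × 6 = 998,400,000 bytes.
Total = 5,267,808,000 bytes = 5267.8 MB.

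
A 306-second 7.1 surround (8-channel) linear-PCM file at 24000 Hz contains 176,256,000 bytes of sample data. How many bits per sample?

Bytes per sample = 176,256,000 / (24,000 × 306 × 8) = 176,256,000 / 58,752,000 = 3.
Bit depth = 3 × 8 = 24 bits.

24 bits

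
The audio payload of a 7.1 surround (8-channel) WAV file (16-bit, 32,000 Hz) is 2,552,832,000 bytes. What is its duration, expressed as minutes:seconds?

83:06

Byte rate = 32,000 × 2 × 8 = 512,000 bytes/s.
Duration = 2,552,832,000 / 512,000 = 4,986 s.
4,986 s = 83:06.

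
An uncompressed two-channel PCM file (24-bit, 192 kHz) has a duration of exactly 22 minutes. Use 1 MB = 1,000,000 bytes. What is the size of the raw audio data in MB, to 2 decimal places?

1520.64 MB

Duration = exactly 22 minutes = 1,320 s.
Bytes = 192,000 samples/s × 1,320 s × 3 bytes/sample × 2 ch = 1,520,640,000 bytes.
1,520,640,000 / 1,000,000 = 1520.64 MB.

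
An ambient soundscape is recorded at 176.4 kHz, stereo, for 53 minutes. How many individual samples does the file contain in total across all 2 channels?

53 minutes = 3,180 s.
176,400 × 3,180 s × 2 ch = 1,121,904,000 samples.

1,121,904,000 samples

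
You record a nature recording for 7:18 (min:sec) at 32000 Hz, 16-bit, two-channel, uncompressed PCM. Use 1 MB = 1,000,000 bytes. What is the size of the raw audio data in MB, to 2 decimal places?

56.06 MB

Duration = 7:18 (min:sec) = 438 s.
Bytes = 32,000 samples/s × 438 s × 2 bytes/sample × 2 ch = 56,064,000 bytes.
56,064,000 / 1,000,000 = 56.06 MB.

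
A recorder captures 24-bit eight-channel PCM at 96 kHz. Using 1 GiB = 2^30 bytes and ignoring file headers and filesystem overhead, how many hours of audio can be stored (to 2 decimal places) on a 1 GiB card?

Uncompressed byte rate = 96,000 × 3 × 8 = 2,304,000 bytes/s.
Capacity = 1 × 1,073,741,824 = 1,073,741,824 bytes.
1,073,741,824 / 2,304,000 ≈ 466.03 s → 0.13 hours.

0.13 hours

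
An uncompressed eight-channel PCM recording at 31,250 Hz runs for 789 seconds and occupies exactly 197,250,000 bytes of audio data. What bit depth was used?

Bytes per sample = 197,250,000 / (31,250 × 789 × 8) = 197,250,000 / 197,250,000 = 1.
Bit depth = 1 × 8 = 8 bits.

8 bits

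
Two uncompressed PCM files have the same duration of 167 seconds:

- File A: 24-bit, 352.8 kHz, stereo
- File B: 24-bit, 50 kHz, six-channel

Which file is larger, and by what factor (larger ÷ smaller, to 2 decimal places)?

File A, by a factor of 2.35

File A: 352,800 × 3 × 2 = 2,116,800 bytes/s.
File B: 50,000 × 3 × 6 = 900,000 bytes/s.
File A is larger; ratio = 353,505,600 / 150,300,000 = 2.35.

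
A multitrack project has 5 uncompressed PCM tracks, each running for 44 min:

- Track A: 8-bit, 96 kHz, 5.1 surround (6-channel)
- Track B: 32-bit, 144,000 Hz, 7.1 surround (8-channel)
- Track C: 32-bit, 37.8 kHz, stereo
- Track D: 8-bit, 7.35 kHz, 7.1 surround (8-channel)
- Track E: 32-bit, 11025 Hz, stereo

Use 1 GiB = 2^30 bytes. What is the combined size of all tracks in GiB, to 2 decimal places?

44 min = 2,640 s.
Track A: 96,000 × 2,640 × 1 × 6 = 1,520,640,000 bytes.
Track B: 144,000 × 2,640 × 4 × 8 = 12,165,120,000 bytes.
Track C: 37,800 × 2,640 × 4 × 2 = 798,336,000 bytes.
Track D: 7,350 × 2,640 × 1 × 8 = 155,232,000 bytes.
Track E: 11,025 × 2,640 × 4 × 2 = 232,848,000 bytes.
Total = 14,872,176,000 bytes = 13.85 GiB.

13.85 GiB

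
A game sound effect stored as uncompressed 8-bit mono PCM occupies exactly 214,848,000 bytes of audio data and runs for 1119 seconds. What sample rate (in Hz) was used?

192,000 Hz

Bytes = sample_rate × seconds × bytes_per_sample × channels.
sample_rate = 214,848,000 / (1,119 × 1 × 1) = 214,848,000 / 1,119 = 192,000 Hz.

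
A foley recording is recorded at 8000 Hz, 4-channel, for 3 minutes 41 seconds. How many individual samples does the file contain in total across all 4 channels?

7,072,000 samples

3 minutes 41 seconds = 221 s.
8,000 × 221 s × 4 ch = 7,072,000 samples.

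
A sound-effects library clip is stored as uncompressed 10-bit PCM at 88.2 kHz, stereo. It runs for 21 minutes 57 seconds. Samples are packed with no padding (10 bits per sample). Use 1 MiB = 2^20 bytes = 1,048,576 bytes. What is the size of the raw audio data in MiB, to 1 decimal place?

276.9 MiB

Duration = 21 minutes 57 seconds = 1,317 s.
Bits = 88,200 × 1,317 × 10 × 2 = 2,323,188,000 bits = 290,398,500 bytes.
290,398,500 / 1,048,576 = 276.9 MiB.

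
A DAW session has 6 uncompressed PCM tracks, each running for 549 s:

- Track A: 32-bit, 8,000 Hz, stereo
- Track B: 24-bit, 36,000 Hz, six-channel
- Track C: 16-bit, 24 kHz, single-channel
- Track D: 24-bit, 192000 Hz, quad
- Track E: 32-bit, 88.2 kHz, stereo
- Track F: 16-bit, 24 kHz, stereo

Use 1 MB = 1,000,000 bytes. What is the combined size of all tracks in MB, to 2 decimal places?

Track A: 8,000 × 549 × 4 × 2 = 35,136,000 bytes.
Track B: 36,000 × 549 × 3 × 6 = 355,752,000 bytes.
Track C: 24,000 × 549 × 2 × 1 = 26,352,000 bytes.
Track D: 192,000 × 549 × 3 × 4 = 1,264,896,000 bytes.
Track E: 88,200 × 549 × 4 × 2 = 387,374,400 bytes.
Track F: 24,000 × 549 × 2 × 2 = 52,704,000 bytes.
Total = 2,122,214,400 bytes = 2122.21 MB.

2122.21 MB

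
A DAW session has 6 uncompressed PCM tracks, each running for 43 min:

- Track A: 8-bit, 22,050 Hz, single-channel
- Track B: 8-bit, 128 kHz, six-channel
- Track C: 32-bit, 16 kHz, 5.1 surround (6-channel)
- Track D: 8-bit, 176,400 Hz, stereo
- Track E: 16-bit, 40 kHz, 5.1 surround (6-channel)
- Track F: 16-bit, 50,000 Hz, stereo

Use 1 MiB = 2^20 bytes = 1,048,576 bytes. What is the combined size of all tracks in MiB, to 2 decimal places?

5429.91 MiB

43 min = 2,580 s.
Track A: 22,050 × 2,580 × 1 × 1 = 56,889,000 bytes.
Track B: 128,000 × 2,580 × 1 × 6 = 1,981,440,000 bytes.
Track C: 16,000 × 2,580 × 4 × 6 = 990,720,000 bytes.
Track D: 176,400 × 2,580 × 1 × 2 = 910,224,000 bytes.
Track E: 40,000 × 2,580 × 2 × 6 = 1,238,400,000 bytes.
Track F: 50,000 × 2,580 × 2 × 2 = 516,000,000 bytes.
Total = 5,693,673,000 bytes = 5429.91 MiB.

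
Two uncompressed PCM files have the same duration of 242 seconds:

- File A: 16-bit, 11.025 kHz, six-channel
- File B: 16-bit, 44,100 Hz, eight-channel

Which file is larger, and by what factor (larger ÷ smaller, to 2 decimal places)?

File A: 11,025 × 2 × 6 = 132,300 bytes/s.
File B: 44,100 × 2 × 8 = 705,600 bytes/s.
File B is larger; ratio = 170,755,200 / 32,016,600 = 5.33.

File B, by a factor of 5.33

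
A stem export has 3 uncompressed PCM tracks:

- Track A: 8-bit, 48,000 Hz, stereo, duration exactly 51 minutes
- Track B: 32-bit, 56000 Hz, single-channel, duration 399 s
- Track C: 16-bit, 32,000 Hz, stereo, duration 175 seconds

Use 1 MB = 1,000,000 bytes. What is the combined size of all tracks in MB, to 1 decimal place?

Track A: exactly 51 minutes = 3,060 s; 48,000 × 3,060 × 1 × 2 = 293,760,000 bytes.
Track B: 56,000 × 399 × 4 × 1 = 89,376,000 bytes.
Track C: 32,000 × 175 × 2 × 2 = 22,400,000 bytes.
Total = 405,536,000 bytes = 405.5 MB.

405.5 MB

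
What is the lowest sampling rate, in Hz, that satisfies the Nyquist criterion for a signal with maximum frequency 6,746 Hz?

13,492 Hz

Minimum sample rate = 2 × 6,746 Hz = 13,492 Hz.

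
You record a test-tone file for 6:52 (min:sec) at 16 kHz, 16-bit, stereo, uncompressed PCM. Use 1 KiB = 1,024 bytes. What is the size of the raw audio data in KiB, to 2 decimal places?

25750.00 KiB

Duration = 6:52 (min:sec) = 412 s.
Bytes = 16,000 samples/s × 412 s × 2 bytes/sample × 2 ch = 26,368,000 bytes.
26,368,000 / 1,024 = 25750.00 KiB.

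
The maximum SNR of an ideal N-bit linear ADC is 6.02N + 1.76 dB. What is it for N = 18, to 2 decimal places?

6.02 × 18 + 1.76 = 110.12 dB.

110.12 dB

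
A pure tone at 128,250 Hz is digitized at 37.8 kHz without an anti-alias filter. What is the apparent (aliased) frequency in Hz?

Nyquist = 37,800/2 = 18,900 Hz; 128,250 Hz exceeds it.
Alias = |128,250 − 3×37,800| = |128,250 − 113,400| = 14,850 Hz.

14,850 Hz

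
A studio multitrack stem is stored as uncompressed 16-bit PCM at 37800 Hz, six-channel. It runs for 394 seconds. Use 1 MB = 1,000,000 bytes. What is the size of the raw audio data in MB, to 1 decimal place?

Bytes = 37,800 samples/s × 394 s × 2 bytes/sample × 6 ch = 178,718,400 bytes.
178,718,400 / 1,000,000 = 178.7 MB.

178.7 MB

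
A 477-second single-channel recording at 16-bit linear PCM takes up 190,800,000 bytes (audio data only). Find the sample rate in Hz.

Bytes = sample_rate × seconds × bytes_per_sample × channels.
sample_rate = 190,800,000 / (477 × 2 × 1) = 190,800,000 / 954 = 200,000 Hz.

200,000 Hz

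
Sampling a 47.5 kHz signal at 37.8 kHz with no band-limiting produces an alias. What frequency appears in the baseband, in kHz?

Nyquist = 37,800/2 = 18,900 Hz; 47,500 Hz exceeds it.
Alias = |47,500 − 1×37,800| = |47,500 − 37,800| = 9,700 Hz = 9.7 kHz.

9.7 kHz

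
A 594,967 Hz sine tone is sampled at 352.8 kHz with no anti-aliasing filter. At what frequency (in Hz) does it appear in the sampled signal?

110,633 Hz

Nyquist = 352,800/2 = 176,400 Hz; 594,967 Hz exceeds it.
Alias = |594,967 − 2×352,800| = |594,967 − 705,600| = 110,633 Hz.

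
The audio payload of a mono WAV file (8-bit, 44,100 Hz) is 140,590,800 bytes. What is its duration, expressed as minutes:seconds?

Byte rate = 44,100 × 1 × 1 = 44,100 bytes/s.
Duration = 140,590,800 / 44,100 = 3,188 s.
3,188 s = 53:08.

53:08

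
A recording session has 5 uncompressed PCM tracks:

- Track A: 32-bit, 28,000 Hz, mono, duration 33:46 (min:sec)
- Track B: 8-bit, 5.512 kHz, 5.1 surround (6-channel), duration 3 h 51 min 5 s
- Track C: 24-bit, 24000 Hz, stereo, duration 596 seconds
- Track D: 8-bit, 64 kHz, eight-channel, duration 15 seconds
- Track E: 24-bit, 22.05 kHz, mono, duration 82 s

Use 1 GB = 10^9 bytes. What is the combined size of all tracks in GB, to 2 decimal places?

0.78 GB

Track A: 33:46 (min:sec) = 2,026 s; 28,000 × 2,026 × 4 × 1 = 226,912,000 bytes.
Track B: 3 h 51 min 5 s = 13,865 s; 5,512 × 13,865 × 1 × 6 = 458,543,280 bytes.
Track C: 24,000 × 596 × 3 × 2 = 85,824,000 bytes.
Track D: 64,000 × 15 × 1 × 8 = 7,680,000 bytes.
Track E: 22,050 × 82 × 3 × 1 = 5,424,300 bytes.
Total = 784,383,580 bytes = 0.78 GB.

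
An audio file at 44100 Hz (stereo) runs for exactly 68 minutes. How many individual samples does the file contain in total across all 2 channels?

359,856,000 samples

exactly 68 minutes = 4,080 s.
44,100 × 4,080 s × 2 ch = 359,856,000 samples.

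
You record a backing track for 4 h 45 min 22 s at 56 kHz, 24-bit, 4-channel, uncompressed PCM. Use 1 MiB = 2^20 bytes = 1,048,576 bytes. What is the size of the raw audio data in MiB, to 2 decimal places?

10972.96 MiB

Duration = 4 h 45 min 22 s = 17,122 s.
Bytes = 56,000 samples/s × 17,122 s × 3 bytes/sample × 4 ch = 11,505,984,000 bytes.
11,505,984,000 / 1,048,576 = 10972.96 MiB.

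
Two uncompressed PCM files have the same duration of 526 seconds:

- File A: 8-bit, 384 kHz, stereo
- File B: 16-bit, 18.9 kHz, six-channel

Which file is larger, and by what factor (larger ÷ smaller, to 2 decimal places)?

File A: 384,000 × 1 × 2 = 768,000 bytes/s.
File B: 18,900 × 2 × 6 = 226,800 bytes/s.
File A is larger; ratio = 403,968,000 / 119,296,800 = 3.39.

File A, by a factor of 3.39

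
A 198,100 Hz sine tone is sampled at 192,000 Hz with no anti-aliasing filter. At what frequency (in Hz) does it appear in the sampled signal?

Nyquist = 192,000/2 = 96,000 Hz; 198,100 Hz exceeds it.
Alias = |198,100 − 1×192,000| = |198,100 − 192,000| = 6,100 Hz.

6,100 Hz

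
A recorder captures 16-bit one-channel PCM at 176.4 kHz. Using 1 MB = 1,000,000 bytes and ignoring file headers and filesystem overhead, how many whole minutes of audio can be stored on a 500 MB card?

23 minutes

Uncompressed byte rate = 176,400 × 2 × 1 = 352,800 bytes/s.
Capacity = 500 × 1,000,000 = 500,000,000 bytes.
500,000,000 / 352,800 ≈ 1417.23 s → 23 minutes.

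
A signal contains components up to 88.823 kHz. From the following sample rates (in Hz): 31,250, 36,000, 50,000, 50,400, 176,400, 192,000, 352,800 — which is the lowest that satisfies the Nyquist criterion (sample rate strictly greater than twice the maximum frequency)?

Need sample rate > 2 × 88,823 = 177,646 Hz.
Lowest listed rate above 177,646 Hz is 192,000 Hz.

192,000 Hz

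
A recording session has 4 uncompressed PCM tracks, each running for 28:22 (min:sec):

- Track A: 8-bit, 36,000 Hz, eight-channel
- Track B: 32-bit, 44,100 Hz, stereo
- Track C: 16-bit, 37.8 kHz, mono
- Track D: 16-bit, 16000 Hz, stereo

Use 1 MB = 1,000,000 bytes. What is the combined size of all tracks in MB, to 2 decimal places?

28:22 (min:sec) = 1,702 s.
Track A: 36,000 × 1,702 × 1 × 8 = 490,176,000 bytes.
Track B: 44,100 × 1,702 × 4 × 2 = 600,465,600 bytes.
Track C: 37,800 × 1,702 × 2 × 1 = 128,671,200 bytes.
Track D: 16,000 × 1,702 × 2 × 2 = 108,928,000 bytes.
Total = 1,328,240,800 bytes = 1328.24 MB.

1328.24 MB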